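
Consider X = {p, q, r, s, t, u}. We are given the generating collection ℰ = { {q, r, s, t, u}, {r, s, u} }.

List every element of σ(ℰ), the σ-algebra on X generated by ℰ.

Start: ℰ ∪ {∅, X} = { ∅, {r, s, u}, {q, r, s, t, u}, X }.
Step 1: +2 →
  {p}  = X∖{q, r, s, t, u}
  {p, q, t}  = X∖{r, s, u}
  [6 total]
Step 2 (1 new):
  {p, r, s, u}  = {r, s, u} ∪ {p}
  [7 total]
Step 3 (1 new):
  {q, t}  = X∖{p, r, s, u}
  [8 total]
After Step 4 the family is unchanged; done.

σ(ℰ) = { ∅, {p}, {q, t}, {p, q, t}, {r, s, u}, {p, r, s, u}, {q, r, s, t, u}, X }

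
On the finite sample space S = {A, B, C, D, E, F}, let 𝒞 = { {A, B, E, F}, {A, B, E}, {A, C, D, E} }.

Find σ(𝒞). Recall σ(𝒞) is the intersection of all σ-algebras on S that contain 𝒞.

Answer: σ(𝒞) = { {}, {B}, {F}, {A, E}, {B, F}, {C, D}, {A, B, E}, {A, E, F}, {B, C, D}, {C, D, F}, {A, B, E, F}, {A, C, D, E}, {B, C, D, F}, {A, B, C, D, E}, {A, C, D, E, F}, S }

Derivation:
Begin from { {}, {A, B, E}, {A, B, E, F}, {A, C, D, E}, S } (that is, 𝒞 plus ∅ and S).
Iteration 1. New:
  {B, F}  = ᶜ of {A, C, D, E}
  {C, D}  = ᶜ of {A, B, E, F}
  {C, D, F}  = ᶜ of {A, B, E}
  {A, B, C, D, E}  = {A, B, E} ∪ {A, C, D, E}
Iteration 2: 3 new —
  {F}  = ᶜ of {A, B, C, D, E}
  {B, C, D, F}  = {C, D} ∪ {B, F}
  {A, C, D, E, F}  = {A, C, D, E} ∪ {C, D, F}
Iteration 3: +2 →
  {B}  = ᶜ of {A, C, D, E, F}
  {A, E}  = ᶜ of {B, C, D, F}
Iteration 4: +2 →
  {A, E, F}  = {A, E} ∪ {F}
  {B, C, D}  = {C, D} ∪ {B}
Iteration 5: closed — nothing new.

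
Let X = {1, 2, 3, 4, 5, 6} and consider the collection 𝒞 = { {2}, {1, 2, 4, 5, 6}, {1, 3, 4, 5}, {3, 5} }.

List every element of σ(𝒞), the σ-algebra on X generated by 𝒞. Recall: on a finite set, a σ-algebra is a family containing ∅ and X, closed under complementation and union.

Start: 𝒞 ∪ {∅, X} = { ∅, {2}, {3, 5}, {1, 3, 4, 5}, {1, 2, 4, 5, 6}, X }.
Pass 1: +6 →
  {3}  = complement {1, 2, 4, 5, 6}
  {2, 6}  = complement {1, 3, 4, 5}
  {2, 3, 5}  = {3, 5} ∪ {2}
  {1, 2, 4, 6}  = complement {3, 5}
  {1, 2, 3, 4, 5}  = {1, 3, 4, 5} ∪ {2}
  {1, 3, 4, 5, 6}  = complement {2}
  |family| = 12
Pass 2 adds 6:
  {6}  = complement {1, 2, 3, 4, 5}
  {2, 3}  = {2} ∪ {3}
  {1, 4, 6}  = complement {2, 3, 5}
  {2, 3, 6}  = {2, 6} ∪ {3}
  {2, 3, 5, 6}  = {2, 6} ∪ {2, 3, 5}
  {1, 2, 3, 4, 6}  = {1, 2, 4, 6} ∪ {3}
  |family| = 18
Pass 3. New:
  {5}  = complement {1, 2, 3, 4, 6}
  {1, 4}  = complement {2, 3, 5, 6}
  {3, 6}  = {3} ∪ {6}
  {1, 4, 5}  = complement {2, 3, 6}
  {3, 5, 6}  = {3, 5} ∪ {6}
  {1, 3, 4, 6}  = {3} ∪ {1, 4, 6}
  {1, 4, 5, 6}  = complement {2, 3}
  |family| = 25
Pass 4 adds 7:
  {2, 5}  = complement {1, 3, 4, 6}
  {5, 6}  = {6} ∪ {5}
  {1, 2, 4}  = complement {3, 5, 6}
  {1, 3, 4}  = {3} ∪ {1, 4}
  {2, 5, 6}  = {2, 6} ∪ {5}
  {1, 2, 3, 4}  = {2, 3} ∪ {1, 4}
  {1, 2, 4, 5}  = complement {3, 6}
  |family| = 32
Pass 5 adds nothing — fixpoint reached.

σ(𝒞) = { ∅, {2}, {3}, {5}, {6}, {1, 4}, {2, 3}, {2, 5}, {2, 6}, {3, 5}, {3, 6}, {5, 6}, {1, 2, 4}, {1, 3, 4}, {1, 4, 5}, {1, 4, 6}, {2, 3, 5}, {2, 3, 6}, {2, 5, 6}, {3, 5, 6}, {1, 2, 3, 4}, {1, 2, 4, 5}, {1, 2, 4, 6}, {1, 3, 4, 5}, {1, 3, 4, 6}, {1, 4, 5, 6}, {2, 3, 5, 6}, {1, 2, 3, 4, 5}, {1, 2, 3, 4, 6}, {1, 2, 4, 5, 6}, {1, 3, 4, 5, 6}, X }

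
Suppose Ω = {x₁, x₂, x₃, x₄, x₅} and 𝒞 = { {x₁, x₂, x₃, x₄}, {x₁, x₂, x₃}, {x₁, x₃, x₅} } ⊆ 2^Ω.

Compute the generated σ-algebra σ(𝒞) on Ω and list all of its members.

σ(𝒞) (16 sets): { ∅, {x₂}, {x₄}, {x₅}, {x₁, x₃}, {x₂, x₄}, {x₂, x₅}, {x₄, x₅}, {x₁, x₂, x₃}, {x₁, x₃, x₄}, {x₁, x₃, x₅}, {x₂, x₄, x₅}, {x₁, x₂, x₃, x₄}, {x₁, x₂, x₃, x₅}, {x₁, x₃, x₄, x₅}, Ω }

Derivation:
Start: 𝒞 ∪ {∅, Ω} = { ∅, {x₁, x₂, x₃}, {x₁, x₃, x₅}, {x₁, x₂, x₃, x₄}, Ω }.
Iteration 1 (4 new):
  {x₅}  = ᶜ of {x₁, x₂, x₃, x₄}
  {x₂, x₄}  = ᶜ of {x₁, x₃, x₅}
  {x₄, x₅}  = ᶜ of {x₁, x₂, x₃}
  {x₁, x₂, x₃, x₅}  = {x₁, x₂, x₃} ∪ {x₁, x₃, x₅}
Iteration 2: 3 new —
  {x₄}  = ᶜ of {x₁, x₂, x₃, x₅}
  {x₂, x₄, x₅}  = {x₅} ∪ {x₂, x₄}
  {x₁, x₃, x₄, x₅}  = {x₁, x₃, x₅} ∪ {x₄, x₅}
Iteration 3: +2 →
  {x₂}  = ᶜ of {x₁, x₃, x₄, x₅}
  {x₁, x₃}  = ᶜ of {x₂, x₄, x₅}
Iteration 4: 2 new —
  {x₂, x₅}  = {x₂} ∪ {x₅}
  {x₁, x₃, x₄}  = {x₁, x₃} ∪ {x₄}
After Iteration 5 the family is unchanged; done.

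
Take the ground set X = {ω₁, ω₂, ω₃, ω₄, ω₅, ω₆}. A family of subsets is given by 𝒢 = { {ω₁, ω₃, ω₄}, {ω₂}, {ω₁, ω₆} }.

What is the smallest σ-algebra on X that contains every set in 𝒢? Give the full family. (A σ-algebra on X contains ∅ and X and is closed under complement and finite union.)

σ(𝒢) (32 sets): { {}, {ω₁}, {ω₂}, {ω₅}, {ω₆}, {ω₁, ω₂}, {ω₁, ω₅}, {ω₁, ω₆}, {ω₂, ω₅}, {ω₂, ω₆}, {ω₃, ω₄}, {ω₅, ω₆}, {ω₁, ω₂, ω₅}, {ω₁, ω₂, ω₆}, {ω₁, ω₃, ω₄}, {ω₁, ω₅, ω₆}, {ω₂, ω₃, ω₄}, {ω₂, ω₅, ω₆}, {ω₃, ω₄, ω₅}, {ω₃, ω₄, ω₆}, {ω₁, ω₂, ω₃, ω₄}, {ω₁, ω₂, ω₅, ω₆}, {ω₁, ω₃, ω₄, ω₅}, {ω₁, ω₃, ω₄, ω₆}, {ω₂, ω₃, ω₄, ω₅}, {ω₂, ω₃, ω₄, ω₆}, {ω₃, ω₄, ω₅, ω₆}, {ω₁, ω₂, ω₃, ω₄, ω₅}, {ω₁, ω₂, ω₃, ω₄, ω₆}, {ω₁, ω₃, ω₄, ω₅, ω₆}, {ω₂, ω₃, ω₄, ω₅, ω₆}, X }

Trace:
Start: 𝒢 ∪ {∅, X} = { {}, {ω₂}, {ω₁, ω₆}, {ω₁, ω₃, ω₄}, X }.
Round 1 (6 new):
  {ω₁, ω₂, ω₆}  = {ω₁, ω₆} ∪ {ω₂}
  {ω₂, ω₅, ω₆}  = ᶜ of {ω₁, ω₃, ω₄}
  {ω₁, ω₂, ω₃, ω₄}  = {ω₁, ω₃, ω₄} ∪ {ω₂}
  {ω₁, ω₃, ω₄, ω₆}  = {ω₁, ω₃, ω₄} ∪ {ω₁, ω₆}
  {ω₂, ω₃, ω₄, ω₅}  = ᶜ of {ω₁, ω₆}
  {ω₁, ω₃, ω₄, ω₅, ω₆}  = ᶜ of {ω₂}
Round 2: +7 →
  {ω₂, ω₅}  = ᶜ of {ω₁, ω₃, ω₄, ω₆}
  {ω₅, ω₆}  = ᶜ of {ω₁, ω₂, ω₃, ω₄}
  {ω₃, ω₄, ω₅}  = ᶜ of {ω₁, ω₂, ω₆}
  {ω₁, ω₂, ω₅, ω₆}  = {ω₁, ω₆} ∪ {ω₂, ω₅, ω₆}
  {ω₁, ω₂, ω₃, ω₄, ω₅}  = {ω₂, ω₃, ω₄, ω₅} ∪ {ω₁, ω₃, ω₄}
  {ω₁, ω₂, ω₃, ω₄, ω₆}  = {ω₁, ω₆} ∪ {ω₁, ω₂, ω₃, ω₄}
  {ω₂, ω₃, ω₄, ω₅, ω₆}  = {ω₂, ω₅, ω₆} ∪ {ω₂, ω₃, ω₄, ω₅}
Round 3. New:
  {ω₁}  = ᶜ of {ω₂, ω₃, ω₄, ω₅, ω₆}
  {ω₅}  = ᶜ of {ω₁, ω₂, ω₃, ω₄, ω₆}
  {ω₆}  = ᶜ of {ω₁, ω₂, ω₃, ω₄, ω₅}
  {ω₃, ω₄}  = ᶜ of {ω₁, ω₂, ω₅, ω₆}
  {ω₁, ω₅, ω₆}  = {ω₅, ω₆} ∪ {ω₁, ω₆}
  {ω₁, ω₃, ω₄, ω₅}  = {ω₃, ω₄, ω₅} ∪ {ω₁, ω₃, ω₄}
  {ω₃, ω₄, ω₅, ω₆}  = {ω₃, ω₄, ω₅} ∪ {ω₅, ω₆}
Round 4 (6 new):
  {ω₁, ω₂}  = ᶜ of {ω₃, ω₄, ω₅, ω₆}
  {ω₁, ω₅}  = {ω₅} ∪ {ω₁}
  {ω₂, ω₆}  = ᶜ of {ω₁, ω₃, ω₄, ω₅}
  {ω₁, ω₂, ω₅}  = {ω₂, ω₅} ∪ {ω₁}
  {ω₂, ω₃, ω₄}  = ᶜ of {ω₁, ω₅, ω₆}
  {ω₃, ω₄, ω₆}  = {ω₃, ω₄} ∪ {ω₆}
Round 5 adds 1:
  {ω₂, ω₃, ω₄, ω₆}  = ᶜ of {ω₁, ω₅}
Round 6: already closed under ᶜ and ∪.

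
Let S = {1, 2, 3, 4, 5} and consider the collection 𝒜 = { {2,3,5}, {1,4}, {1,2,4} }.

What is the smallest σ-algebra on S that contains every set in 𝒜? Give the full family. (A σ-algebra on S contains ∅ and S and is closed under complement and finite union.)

σ(𝒜) (8 sets): { {}, {2}, {1,4}, {3,5}, {1,2,4}, {2,3,5}, {1,3,4,5}, S }

Derivation:
Take S₀ = 𝒜 ∪ {∅, S} = { {}, {1,4}, {1,2,4}, {2,3,5}, S }.
Iteration 1. New:
  {3,5}  = {1,2,4}ᶜ
Iteration 2. New:
  {1,3,4,5}  = {3,5} ∪ {1,4}
Iteration 3 (1 new):
  {2}  = {1,3,4,5}ᶜ
Iteration 4: stable.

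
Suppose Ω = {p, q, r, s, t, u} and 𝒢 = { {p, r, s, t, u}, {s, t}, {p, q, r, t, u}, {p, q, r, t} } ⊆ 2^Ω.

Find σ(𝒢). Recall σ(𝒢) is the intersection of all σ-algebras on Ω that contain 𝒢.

Seed the family with 𝒢 together with ∅ and Ω: { {}, {s, t}, {p, q, r, t}, {p, q, r, t, u}, {p, r, s, t, u}, Ω }.
Round 1: +5 →
  {q}  = Ω∖{p, r, s, t, u}
  {s}  = Ω∖{p, q, r, t, u}
  {s, u}  = Ω∖{p, q, r, t}
  {p, q, r, u}  = Ω∖{s, t}
  {p, q, r, s, t}  = {s, t} ∪ {p, q, r, t}
  (now 11)
Round 2: +6 →
  {u}  = Ω∖{p, q, r, s, t}
  {q, s}  = {q} ∪ {s}
  {q, s, t}  = {q} ∪ {s, t}
  {q, s, u}  = {q} ∪ {s, u}
  {s, t, u}  = {s, t} ∪ {s, u}
  {p, q, r, s, u}  = {p, q, r, u} ∪ {s}
  (now 17)
Round 3: +7 →
  {t}  = Ω∖{p, q, r, s, u}
  {q, u}  = {q} ∪ {u}
  {p, q, r}  = Ω∖{s, t, u}
  {p, r, t}  = Ω∖{q, s, u}
  {p, r, u}  = Ω∖{q, s, t}
  {p, r, t, u}  = Ω∖{q, s}
  {q, s, t, u}  = {s, t} ∪ {q, s, u}
  (now 24)
Round 4 adds 7:
  {p, r}  = Ω∖{q, s, t, u}
  {q, t}  = {q} ∪ {t}
  {t, u}  = {u} ∪ {t}
  {q, t, u}  = {q, u} ∪ {t}
  {p, q, r, s}  = {p, q, r} ∪ {s}
  {p, r, s, t}  = Ω∖{q, u}
  {p, r, s, u}  = {p, r, u} ∪ {s}
  (now 31)
Round 5 (1 new):
  {p, r, s}  = Ω∖{q, t, u}
  (now 32)
After Round 6 the family is unchanged; done.

Hence σ(𝒢) has 32 members: { {}, {q}, {s}, {t}, {u}, {p, r}, {q, s}, {q, t}, {q, u}, {s, t}, {s, u}, {t, u}, {p, q, r}, {p, r, s}, {p, r, t}, {p, r, u}, {q, s, t}, {q, s, u}, {q, t, u}, {s, t, u}, {p, q, r, s}, {p, q, r, t}, {p, q, r, u}, {p, r, s, t}, {p, r, s, u}, {p, r, t, u}, {q, s, t, u}, {p, q, r, s, t}, {p, q, r, s, u}, {p, q, r, t, u}, {p, r, s, t, u}, Ω }.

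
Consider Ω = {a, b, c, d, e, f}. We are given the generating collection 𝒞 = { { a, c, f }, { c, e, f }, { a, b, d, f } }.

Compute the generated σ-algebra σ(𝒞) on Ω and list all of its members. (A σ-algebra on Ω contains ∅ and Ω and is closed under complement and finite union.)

σ(𝒞) = { {}, { a }, { c }, { e }, { f }, { a, c }, { a, e }, { a, f }, { b, d }, { c, e }, { c, f }, { e, f }, { a, b, d }, { a, c, e }, { a, c, f }, { a, e, f }, { b, c, d }, { b, d, e }, { b, d, f }, { c, e, f }, { a, b, c, d }, { a, b, d, e }, { a, b, d, f }, { a, c, e, f }, { b, c, d, e }, { b, c, d, f }, { b, d, e, f }, { a, b, c, d, e }, { a, b, c, d, f }, { a, b, d, e, f }, { b, c, d, e, f }, Ω }

Trace:
Initial family (5 sets): { {}, { a, c, f }, { c, e, f }, { a, b, d, f }, Ω }.
Iteration 1: +5 →
  { c, e }  = { a, b, d, f }ᶜ
  { a, b, d }  = { c, e, f }ᶜ
  { b, d, e }  = { a, c, f }ᶜ
  { a, c, e, f }  = { a, c, f } ∪ { c, e, f }
  { a, b, c, d, f }  = { a, b, d, f } ∪ { a, c, f }
Iteration 2 adds 7:
  { e }  = { a, b, c, d, f }ᶜ
  { b, d }  = { a, c, e, f }ᶜ
  { a, b, d, e }  = { a, b, d } ∪ { b, d, e }
  { b, c, d, e }  = { c, e } ∪ { b, d, e }
  { a, b, c, d, e }  = { a, b, d } ∪ { c, e }
  { a, b, d, e, f }  = { a, b, d, f } ∪ { b, d, e }
  { b, c, d, e, f }  = { c, e, f } ∪ { b, d, e }
Iteration 3. New:
  { a }  = { b, c, d, e, f }ᶜ
  { c }  = { a, b, d, e, f }ᶜ
  { f }  = { a, b, c, d, e }ᶜ
  { a, f }  = { b, c, d, e }ᶜ
  { c, f }  = { a, b, d, e }ᶜ
Iteration 4: 10 new —
  { a, c }  = { c } ∪ { a }
  { a, e }  = { e } ∪ { a }
  { e, f }  = { f } ∪ { e }
  { a, c, e }  = { c, e } ∪ { a }
  { a, e, f }  = { a, f } ∪ { e }
  { b, c, d }  = { c } ∪ { b, d }
  { b, d, f }  = { f } ∪ { b, d }
  { a, b, c, d }  = { a, b, d } ∪ { c }
  { b, c, d, f }  = { c, f } ∪ { b, d }
  { b, d, e, f }  = { f } ∪ { b, d, e }
After Iteration 5 the family is unchanged; done.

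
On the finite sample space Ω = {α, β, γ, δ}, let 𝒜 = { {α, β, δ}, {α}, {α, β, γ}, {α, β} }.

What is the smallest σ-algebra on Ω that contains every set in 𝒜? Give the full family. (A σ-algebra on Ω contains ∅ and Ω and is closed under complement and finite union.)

Answer: σ(𝒜) = { {}, {α}, {β}, {γ}, {δ}, {α, β}, {α, γ}, {α, δ}, {β, γ}, {β, δ}, {γ, δ}, {α, β, γ}, {α, β, δ}, {α, γ, δ}, {β, γ, δ}, Ω }

Trace:
Take S₀ = 𝒜 ∪ {∅, Ω} = { {}, {α}, {α, β}, {α, β, γ}, {α, β, δ}, Ω }.
Step 1: +4 →
  {γ}  = Ω∖{α, β, δ}
  {δ}  = Ω∖{α, β, γ}
  {γ, δ}  = Ω∖{α, β}
  {β, γ, δ}  = Ω∖{α}
  — 10 sets.
Step 2: 3 new —
  {α, γ}  = {γ} ∪ {α}
  {α, δ}  = {δ} ∪ {α}
  {α, γ, δ}  = {γ, δ} ∪ {α}
  — 13 sets.
Step 3. New:
  {β}  = Ω∖{α, γ, δ}
  {β, γ}  = Ω∖{α, δ}
  {β, δ}  = Ω∖{α, γ}
  — 16 sets.
Step 4 adds nothing — fixpoint reached.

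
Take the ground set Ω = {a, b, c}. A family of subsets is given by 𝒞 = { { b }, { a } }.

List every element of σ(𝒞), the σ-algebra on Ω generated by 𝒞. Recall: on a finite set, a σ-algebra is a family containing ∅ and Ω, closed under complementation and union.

Answer: σ(𝒞) = { {  }, { a }, { b }, { c }, { a, b }, { a, c }, { b, c }, Ω }

Check:
Seed the family with 𝒞 together with ∅ and Ω: { {  }, { a }, { b }, Ω }.
Round 1 (3 new):
  { a, b }  = { b } ∪ { a }
  { a, c }  = ᶜ of { b }
  { b, c }  = ᶜ of { a }
  — 7 sets.
Round 2. New:
  { c }  = ᶜ of { a, b }
  — 8 sets.
Round 3: no new sets; the family is a σ-algebra.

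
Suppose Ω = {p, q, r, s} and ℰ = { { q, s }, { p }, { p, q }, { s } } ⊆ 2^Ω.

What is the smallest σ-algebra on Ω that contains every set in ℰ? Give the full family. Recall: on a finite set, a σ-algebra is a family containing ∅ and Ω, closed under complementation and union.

σ(ℰ) (16 sets): { {  }, { p }, { q }, { r }, { s }, { p, q }, { p, r }, { p, s }, { q, r }, { q, s }, { r, s }, { p, q, r }, { p, q, s }, { p, r, s }, { q, r, s }, Ω }

Working:
Initial family (6 sets): { {  }, { p }, { s }, { p, q }, { q, s }, Ω }.
Iteration 1: +6 →
  { p, r }  = complement { q, s }
  { p, s }  = { s } ∪ { p }
  { r, s }  = complement { p, q }
  { p, q, r }  = complement { s }
  { p, q, s }  = { p, q } ∪ { s }
  { q, r, s }  = complement { p }
  (now 12)
Iteration 2 adds 3:
  { r }  = complement { p, q, s }
  { q, r }  = complement { p, s }
  { p, r, s }  = { r, s } ∪ { p, s }
  (now 15)
Iteration 3 adds 1:
  { q }  = complement { p, r, s }
  (now 16)
Iteration 4: already closed under ᶜ and ∪.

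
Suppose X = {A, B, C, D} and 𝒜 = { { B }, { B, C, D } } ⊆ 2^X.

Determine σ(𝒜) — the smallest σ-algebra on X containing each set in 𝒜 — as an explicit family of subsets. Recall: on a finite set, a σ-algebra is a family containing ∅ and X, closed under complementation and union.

Answer: σ(𝒜) = { {  }, { A }, { B }, { A, B }, { C, D }, { A, C, D }, { B, C, D }, X }

Check:
Take S₀ = 𝒜 ∪ {∅, X} = { {  }, { B }, { B, C, D }, X }.
Pass 1 (2 new):
  { A }  = X∖{ B, C, D }
  { A, C, D }  = X∖{ B }
  [6 total]
Pass 2 adds 1:
  { A, B }  = { B } ∪ { A }
  [7 total]
Pass 3: +1 →
  { C, D }  = X∖{ A, B }
  [8 total]
Pass 4: no new sets; the family is a σ-algebra.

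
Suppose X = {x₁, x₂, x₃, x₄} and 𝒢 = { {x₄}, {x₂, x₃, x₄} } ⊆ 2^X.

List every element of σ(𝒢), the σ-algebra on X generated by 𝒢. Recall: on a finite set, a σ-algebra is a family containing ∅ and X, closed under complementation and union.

Take S₀ = 𝒢 ∪ {∅, X} = { ∅, {x₄}, {x₂, x₃, x₄}, X }.
Pass 1 adds 2:
  {x₁}  = ᶜ of {x₂, x₃, x₄}
  {x₁, x₂, x₃}  = ᶜ of {x₄}
  |family| = 6
Pass 2 adds 1:
  {x₁, x₄}  = {x₄} ∪ {x₁}
  |family| = 7
Pass 3 adds 1:
  {x₂, x₃}  = ᶜ of {x₁, x₄}
  |family| = 8
After Pass 4 the family is unchanged; done.

σ(𝒢) = { ∅, {x₁}, {x₄}, {x₁, x₄}, {x₂, x₃}, {x₁, x₂, x₃}, {x₂, x₃, x₄}, X }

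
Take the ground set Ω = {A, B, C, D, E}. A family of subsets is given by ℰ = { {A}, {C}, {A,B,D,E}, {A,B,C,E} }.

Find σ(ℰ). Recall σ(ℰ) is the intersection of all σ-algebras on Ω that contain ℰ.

Seed the family with ℰ together with ∅ and Ω: { {}, {A}, {C}, {A,B,C,E}, {A,B,D,E}, Ω }.
Iteration 1 (3 new):
  {D}  = {A,B,C,E}ᶜ
  {A,C}  = {C} ∪ {A}
  {B,C,D,E}  = {A}ᶜ
Iteration 2 adds 4:
  {A,D}  = {D} ∪ {A}
  {C,D}  = {C} ∪ {D}
  {A,C,D}  = {A,C} ∪ {D}
  {B,D,E}  = {A,C}ᶜ
Iteration 3. New:
  {B,E}  = {A,C,D}ᶜ
  {A,B,E}  = {C,D}ᶜ
  {B,C,E}  = {A,D}ᶜ
Iteration 4 adds nothing — fixpoint reached.

Therefore σ(ℰ) = { {}, {A}, {C}, {D}, {A,C}, {A,D}, {B,E}, {C,D}, {A,B,E}, {A,C,D}, {B,C,E}, {B,D,E}, {A,B,C,E}, {A,B,D,E}, {B,C,D,E}, Ω } (|σ(ℰ)| = 16).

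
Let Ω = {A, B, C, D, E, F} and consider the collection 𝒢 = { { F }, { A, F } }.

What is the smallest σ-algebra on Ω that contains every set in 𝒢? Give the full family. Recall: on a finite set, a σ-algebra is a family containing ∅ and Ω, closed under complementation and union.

Seed the family with 𝒢 together with ∅ and Ω: { {}, { F }, { A, F }, Ω }.
Pass 1: 2 new —
  { B, C, D, E }  = ᶜ of { A, F }
  { A, B, C, D, E }  = ᶜ of { F }
  (now 6)
Pass 2. New:
  { B, C, D, E, F }  = { B, C, D, E } ∪ { F }
  (now 7)
Pass 3 (1 new):
  { A }  = ᶜ of { B, C, D, E, F }
  (now 8)
Pass 4: closed — nothing new.

Therefore σ(𝒢) = { {}, { A }, { F }, { A, F }, { B, C, D, E }, { A, B, C, D, E }, { B, C, D, E, F }, Ω } (|σ(𝒢)| = 8).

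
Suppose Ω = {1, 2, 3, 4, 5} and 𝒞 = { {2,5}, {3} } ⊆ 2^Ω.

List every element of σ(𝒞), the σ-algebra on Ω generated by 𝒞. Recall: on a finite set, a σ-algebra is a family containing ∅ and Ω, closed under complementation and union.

|σ(𝒞)| = 8.  σ(𝒞) = { {}, {3}, {1,4}, {2,5}, {1,3,4}, {2,3,5}, {1,2,4,5}, Ω }

Check:
Begin from { {}, {3}, {2,5}, Ω } (that is, 𝒞 plus ∅ and Ω).
Iteration 1 adds 3:
  {1,3,4}  = ᶜ of {2,5}
  {2,3,5}  = {3} ∪ {2,5}
  {1,2,4,5}  = ᶜ of {3}
  (now 7)
Iteration 2 adds 1:
  {1,4}  = ᶜ of {2,3,5}
  (now 8)
Iteration 3: already closed under ᶜ and ∪.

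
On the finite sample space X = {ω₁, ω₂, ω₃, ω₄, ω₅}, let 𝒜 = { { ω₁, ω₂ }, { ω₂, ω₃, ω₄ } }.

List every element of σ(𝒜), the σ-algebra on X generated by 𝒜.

Take S₀ = 𝒜 ∪ {∅, X} = { {  }, { ω₁, ω₂ }, { ω₂, ω₃, ω₄ }, X }.
Round 1: +3 →
  { ω₁, ω₅ }  = X∖{ ω₂, ω₃, ω₄ }
  { ω₃, ω₄, ω₅ }  = X∖{ ω₁, ω₂ }
  { ω₁, ω₂, ω₃, ω₄ }  = { ω₁, ω₂ } ∪ { ω₂, ω₃, ω₄ }
  (now 7)
Round 2 (4 new):
  { ω₅ }  = X∖{ ω₁, ω₂, ω₃, ω₄ }
  { ω₁, ω₂, ω₅ }  = { ω₁, ω₂ } ∪ { ω₁, ω₅ }
  { ω₁, ω₃, ω₄, ω₅ }  = { ω₃, ω₄, ω₅ } ∪ { ω₁, ω₅ }
  { ω₂, ω₃, ω₄, ω₅ }  = { ω₃, ω₄, ω₅ } ∪ { ω₂, ω₃, ω₄ }
  (now 11)
Round 3: 3 new —
  { ω₁ }  = X∖{ ω₂, ω₃, ω₄, ω₅ }
  { ω₂ }  = X∖{ ω₁, ω₃, ω₄, ω₅ }
  { ω₃, ω₄ }  = X∖{ ω₁, ω₂, ω₅ }
  (now 14)
Round 4 (2 new):
  { ω₂, ω₅ }  = { ω₂ } ∪ { ω₅ }
  { ω₁, ω₃, ω₄ }  = { ω₃, ω₄ } ∪ { ω₁ }
  (now 16)
Round 5 adds nothing — fixpoint reached.

Therefore σ(𝒜) = { {  }, { ω₁ }, { ω₂ }, { ω₅ }, { ω₁, ω₂ }, { ω₁, ω₅ }, { ω₂, ω₅ }, { ω₃, ω₄ }, { ω₁, ω₂, ω₅ }, { ω₁, ω₃, ω₄ }, { ω₂, ω₃, ω₄ }, { ω₃, ω₄, ω₅ }, { ω₁, ω₂, ω₃, ω₄ }, { ω₁, ω₃, ω₄, ω₅ }, { ω₂, ω₃, ω₄, ω₅ }, X } (|σ(𝒜)| = 16).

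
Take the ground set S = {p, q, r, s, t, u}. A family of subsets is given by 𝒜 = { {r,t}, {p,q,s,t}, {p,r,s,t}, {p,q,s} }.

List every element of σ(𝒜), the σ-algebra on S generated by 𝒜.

σ(𝒜) (32 sets): { {}, {q}, {r}, {t}, {u}, {p,s}, {q,r}, {q,t}, {q,u}, {r,t}, {r,u}, {t,u}, {p,q,s}, {p,r,s}, {p,s,t}, {p,s,u}, {q,r,t}, {q,r,u}, {q,t,u}, {r,t,u}, {p,q,r,s}, {p,q,s,t}, {p,q,s,u}, {p,r,s,t}, {p,r,s,u}, {p,s,t,u}, {q,r,t,u}, {p,q,r,s,t}, {p,q,r,s,u}, {p,q,s,t,u}, {p,r,s,t,u}, S }

Check:
Seed the family with 𝒜 together with ∅ and S: { {}, {r,t}, {p,q,s}, {p,q,s,t}, {p,r,s,t}, S }.
Pass 1: +5 →
  {q,u}  = {p,r,s,t}ᶜ
  {r,u}  = {p,q,s,t}ᶜ
  {r,t,u}  = {p,q,s}ᶜ
  {p,q,s,u}  = {r,t}ᶜ
  {p,q,r,s,t}  = {p,r,s,t} ∪ {p,q,s,t}
  (now 11)
Pass 2. New:
  {u}  = {p,q,r,s,t}ᶜ
  {q,r,u}  = {q,u} ∪ {r,u}
  {q,r,t,u}  = {q,u} ∪ {r,t,u}
  {p,q,r,s,u}  = {p,q,s,u} ∪ {r,u}
  {p,q,s,t,u}  = {p,q,s,u} ∪ {p,q,s,t}
  {p,r,s,t,u}  = {p,r,s,t} ∪ {r,u}
  (now 17)
Pass 3. New:
  {q}  = {p,r,s,t,u}ᶜ
  {r}  = {p,q,s,t,u}ᶜ
  {t}  = {p,q,r,s,u}ᶜ
  {p,s}  = {q,r,t,u}ᶜ
  {p,s,t}  = {q,r,u}ᶜ
  (now 22)
Pass 4: 10 new —
  {q,r}  = {q} ∪ {r}
  {q,t}  = {q} ∪ {t}
  {t,u}  = {u} ∪ {t}
  {p,r,s}  = {r} ∪ {p,s}
  {p,s,u}  = {u} ∪ {p,s}
  {q,r,t}  = {q} ∪ {r,t}
  {q,t,u}  = {q,u} ∪ {t}
  {p,q,r,s}  = {p,q,s} ∪ {r}
  {p,r,s,u}  = {p,s} ∪ {r,u}
  {p,s,t,u}  = {p,s,t} ∪ {u}
  (now 32)
Pass 5 adds nothing — fixpoint reached.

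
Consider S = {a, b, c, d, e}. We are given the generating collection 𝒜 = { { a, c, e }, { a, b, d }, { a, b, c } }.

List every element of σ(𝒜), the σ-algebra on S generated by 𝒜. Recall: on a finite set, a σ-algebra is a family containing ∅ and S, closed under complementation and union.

Take S₀ = 𝒜 ∪ {∅, S} = { {  }, { a, b, c }, { a, b, d }, { a, c, e }, S }.
Iteration 1 adds 5:
  { b, d }  = { a, c, e }ᶜ
  { c, e }  = { a, b, d }ᶜ
  { d, e }  = { a, b, c }ᶜ
  { a, b, c, d }  = { a, b, c } ∪ { a, b, d }
  { a, b, c, e }  = { a, b, c } ∪ { a, c, e }
  (now 10)
Iteration 2. New:
  { d }  = { a, b, c, e }ᶜ
  { e }  = { a, b, c, d }ᶜ
  { b, d, e }  = { d, e } ∪ { b, d }
  { c, d, e }  = { d, e } ∪ { c, e }
  { a, b, d, e }  = { a, b, d } ∪ { d, e }
  { a, c, d, e }  = { a, c, e } ∪ { d, e }
  { b, c, d, e }  = { c, e } ∪ { b, d }
  (now 17)
Iteration 3 (5 new):
  { a }  = { b, c, d, e }ᶜ
  { b }  = { a, c, d, e }ᶜ
  { c }  = { a, b, d, e }ᶜ
  { a, b }  = { c, d, e }ᶜ
  { a, c }  = { b, d, e }ᶜ
  (now 22)
Iteration 4 adds 10:
  { a, d }  = { d } ∪ { a }
  { a, e }  = { e } ∪ { a }
  { b, c }  = { b } ∪ { c }
  { b, e }  = { b } ∪ { e }
  { c, d }  = { c } ∪ { d }
  { a, b, e }  = { a, b } ∪ { e }
  { a, c, d }  = { a, c } ∪ { d }
  { a, d, e }  = { d, e } ∪ { a }
  { b, c, d }  = { c } ∪ { b, d }
  { b, c, e }  = { b } ∪ { c, e }
  (now 32)
After Iteration 5 the family is unchanged; done.

Therefore σ(𝒜) = { {  }, { a }, { b }, { c }, { d }, { e }, { a, b }, { a, c }, { a, d }, { a, e }, { b, c }, { b, d }, { b, e }, { c, d }, { c, e }, { d, e }, { a, b, c }, { a, b, d }, { a, b, e }, { a, c, d }, { a, c, e }, { a, d, e }, { b, c, d }, { b, c, e }, { b, d, e }, { c, d, e }, { a, b, c, d }, { a, b, c, e }, { a, b, d, e }, { a, c, d, e }, { b, c, d, e }, S } (|σ(𝒜)| = 32).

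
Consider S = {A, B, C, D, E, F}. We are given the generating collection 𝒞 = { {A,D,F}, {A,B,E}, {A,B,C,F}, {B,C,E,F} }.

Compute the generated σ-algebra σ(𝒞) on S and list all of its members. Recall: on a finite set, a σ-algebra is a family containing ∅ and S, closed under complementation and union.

σ(𝒞) (64 sets): { {}, {A}, {B}, {C}, {D}, {E}, {F}, {A,B}, {A,C}, {A,D}, {A,E}, {A,F}, {B,C}, {B,D}, {B,E}, {B,F}, {C,D}, {C,E}, {C,F}, {D,E}, {D,F}, {E,F}, {A,B,C}, {A,B,D}, {A,B,E}, {A,B,F}, {A,C,D}, {A,C,E}, {A,C,F}, {A,D,E}, {A,D,F}, {A,E,F}, {B,C,D}, {B,C,E}, {B,C,F}, {B,D,E}, {B,D,F}, {B,E,F}, {C,D,E}, {C,D,F}, {C,E,F}, {D,E,F}, {A,B,C,D}, {A,B,C,E}, {A,B,C,F}, {A,B,D,E}, {A,B,D,F}, {A,B,E,F}, {A,C,D,E}, {A,C,D,F}, {A,C,E,F}, {A,D,E,F}, {B,C,D,E}, {B,C,D,F}, {B,C,E,F}, {B,D,E,F}, {C,D,E,F}, {A,B,C,D,E}, {A,B,C,D,F}, {A,B,C,E,F}, {A,B,D,E,F}, {A,C,D,E,F}, {B,C,D,E,F}, S }

Working:
Begin from { {}, {A,B,E}, {A,D,F}, {A,B,C,F}, {B,C,E,F}, S } (that is, 𝒞 plus ∅ and S).
Iteration 1. New:
  {A,D}  = ᶜ of {B,C,E,F}
  {D,E}  = ᶜ of {A,B,C,F}
  {B,C,E}  = ᶜ of {A,D,F}
  {C,D,F}  = ᶜ of {A,B,E}
  {A,B,C,D,F}  = {A,D,F} ∪ {A,B,C,F}
  {A,B,C,E,F}  = {A,B,E} ∪ {A,B,C,F}
  {A,B,D,E,F}  = {A,B,E} ∪ {A,D,F}
  (now 13)
Iteration 2 (12 new):
  {C}  = ᶜ of {A,B,D,E,F}
  {D}  = ᶜ of {A,B,C,E,F}
  {E}  = ᶜ of {A,B,C,D,F}
  {A,D,E}  = {D,E} ∪ {A,D}
  {A,B,C,E}  = {A,B,E} ∪ {B,C,E}
  {A,B,D,E}  = {D,E} ∪ {A,B,E}
  {A,C,D,F}  = {A,D,F} ∪ {C,D,F}
  {A,D,E,F}  = {A,D,F} ∪ {D,E}
  {B,C,D,E}  = {D,E} ∪ {B,C,E}
  {C,D,E,F}  = {D,E} ∪ {C,D,F}
  {A,B,C,D,E}  = {B,C,E} ∪ {A,D}
  {B,C,D,E,F}  = {D,E} ∪ {B,C,E,F}
  (now 25)
Iteration 3 adds 15:
  {A}  = ᶜ of {B,C,D,E,F}
  {F}  = ᶜ of {A,B,C,D,E}
  {A,B}  = ᶜ of {C,D,E,F}
  {A,F}  = ᶜ of {B,C,D,E}
  {B,C}  = ᶜ of {A,D,E,F}
  {B,E}  = ᶜ of {A,C,D,F}
  {C,D}  = {C} ∪ {D}
  {C,E}  = {E} ∪ {C}
  {C,F}  = ᶜ of {A,B,D,E}
  {D,F}  = ᶜ of {A,B,C,E}
  {A,C,D}  = {A,D} ∪ {C}
  {B,C,F}  = ᶜ of {A,D,E}
  {C,D,E}  = {D,E} ∪ {C}
  {A,C,D,E}  = {A,D,E} ∪ {C}
  {A,C,D,E,F}  = {A,D,E,F} ∪ {A,C,D,F}
  (now 40)
Iteration 4. New:
  {B}  = ᶜ of {A,C,D,E,F}
  {A,C}  = {C} ∪ {A}
  {A,E}  = {A} ∪ {E}
  {B,F}  = ᶜ of {A,C,D,E}
  {E,F}  = {F} ∪ {E}
  {A,B,C}  = {A,B} ∪ {C}
  {A,B,D}  = {A,B} ∪ {D}
  {A,B,F}  = ᶜ of {C,D,E}
  {A,C,E}  = {C,E} ∪ {A}
  {A,C,F}  = {A,F} ∪ {C}
  {A,E,F}  = {A,F} ∪ {E}
  {B,C,D}  = {C,D} ∪ {B,C}
  {B,D,E}  = {D,E} ∪ {B,E}
  {B,E,F}  = ᶜ of {A,C,D}
  {C,E,F}  = {C,E} ∪ {C,F}
  {D,E,F}  = {D,E} ∪ {D,F}
  {A,B,C,D}  = {C,D} ∪ {A,B}
  {A,B,D,F}  = ᶜ of {C,E}
  {A,B,E,F}  = ᶜ of {C,D}
  {A,C,E,F}  = {A,F} ∪ {C,E}
  {B,C,D,F}  = {C,D} ∪ {B,C,F}
  {B,D,E,F}  = {B,E} ∪ {D,F}
  (now 62)
Iteration 5 (2 new):
  {B,D}  = ᶜ of {A,C,E,F}
  {B,D,F}  = ᶜ of {A,C,E}
  (now 64)
Iteration 6: already closed under ᶜ and ∪.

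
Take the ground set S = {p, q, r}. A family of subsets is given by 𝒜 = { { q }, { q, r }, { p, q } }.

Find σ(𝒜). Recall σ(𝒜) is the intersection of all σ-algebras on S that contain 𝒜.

σ(𝒜) = { {}, { p }, { q }, { r }, { p, q }, { p, r }, { q, r }, S }

Check:
Start: 𝒜 ∪ {∅, S} = { {}, { q }, { p, q }, { q, r }, S }.
Iteration 1. New:
  { p }  = complement { q, r }
  { r }  = complement { p, q }
  { p, r }  = complement { q }
  [8 total]
After Iteration 2 the family is unchanged; done.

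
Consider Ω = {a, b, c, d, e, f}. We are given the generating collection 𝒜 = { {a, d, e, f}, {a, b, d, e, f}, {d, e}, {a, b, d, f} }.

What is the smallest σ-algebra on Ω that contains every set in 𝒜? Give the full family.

Take S₀ = 𝒜 ∪ {∅, Ω} = { {}, {d, e}, {a, b, d, f}, {a, d, e, f}, {a, b, d, e, f}, Ω }.
Step 1: 4 new —
  {c}  = ᶜ of {a, b, d, e, f}
  {b, c}  = ᶜ of {a, d, e, f}
  {c, e}  = ᶜ of {a, b, d, f}
  {a, b, c, f}  = ᶜ of {d, e}
  (now 10)
Step 2: 6 new —
  {b, c, e}  = {b, c} ∪ {c, e}
  {c, d, e}  = {d, e} ∪ {c}
  {b, c, d, e}  = {d, e} ∪ {b, c}
  {a, b, c, d, f}  = {a, b, d, f} ∪ {a, b, c, f}
  {a, b, c, e, f}  = {a, b, c, f} ∪ {c, e}
  {a, c, d, e, f}  = {a, d, e, f} ∪ {c}
  (now 16)
Step 3 (6 new):
  {b}  = ᶜ of {a, c, d, e, f}
  {d}  = ᶜ of {a, b, c, e, f}
  {e}  = ᶜ of {a, b, c, d, f}
  {a, f}  = ᶜ of {b, c, d, e}
  {a, b, f}  = ᶜ of {c, d, e}
  {a, d, f}  = ᶜ of {b, c, e}
  (now 22)
Step 4. New:
  {b, d}  = {b} ∪ {d}
  {b, e}  = {b} ∪ {e}
  {c, d}  = {c} ∪ {d}
  {a, c, f}  = {a, f} ∪ {c}
  {a, e, f}  = {a, f} ∪ {e}
  {b, c, d}  = {b, c} ∪ {d}
  {b, d, e}  = {b} ∪ {d, e}
  {a, b, e, f}  = {e} ∪ {a, b, f}
  {a, c, d, f}  = {a, d, f} ∪ {c}
  {a, c, e, f}  = {a, f} ∪ {c, e}
  (now 32)
Step 5: already closed under ᶜ and ∪.

σ(𝒜) = { {}, {b}, {c}, {d}, {e}, {a, f}, {b, c}, {b, d}, {b, e}, {c, d}, {c, e}, {d, e}, {a, b, f}, {a, c, f}, {a, d, f}, {a, e, f}, {b, c, d}, {b, c, e}, {b, d, e}, {c, d, e}, {a, b, c, f}, {a, b, d, f}, {a, b, e, f}, {a, c, d, f}, {a, c, e, f}, {a, d, e, f}, {b, c, d, e}, {a, b, c, d, f}, {a, b, c, e, f}, {a, b, d, e, f}, {a, c, d, e, f}, Ω }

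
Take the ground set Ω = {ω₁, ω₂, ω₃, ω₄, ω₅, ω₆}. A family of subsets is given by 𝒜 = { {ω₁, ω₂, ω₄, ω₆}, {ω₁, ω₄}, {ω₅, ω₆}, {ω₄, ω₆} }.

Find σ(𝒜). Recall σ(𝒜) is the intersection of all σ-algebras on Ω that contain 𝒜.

Answer: σ(𝒜) = { {}, {ω₁}, {ω₂}, {ω₃}, {ω₄}, {ω₅}, {ω₆}, {ω₁, ω₂}, {ω₁, ω₃}, {ω₁, ω₄}, {ω₁, ω₅}, {ω₁, ω₆}, {ω₂, ω₃}, {ω₂, ω₄}, {ω₂, ω₅}, {ω₂, ω₆}, {ω₃, ω₄}, {ω₃, ω₅}, {ω₃, ω₆}, {ω₄, ω₅}, {ω₄, ω₆}, {ω₅, ω₆}, {ω₁, ω₂, ω₃}, {ω₁, ω₂, ω₄}, {ω₁, ω₂, ω₅}, {ω₁, ω₂, ω₆}, {ω₁, ω₃, ω₄}, {ω₁, ω₃, ω₅}, {ω₁, ω₃, ω₆}, {ω₁, ω₄, ω₅}, {ω₁, ω₄, ω₆}, {ω₁, ω₅, ω₆}, {ω₂, ω₃, ω₄}, {ω₂, ω₃, ω₅}, {ω₂, ω₃, ω₆}, {ω₂, ω₄, ω₅}, {ω₂, ω₄, ω₆}, {ω₂, ω₅, ω₆}, {ω₃, ω₄, ω₅}, {ω₃, ω₄, ω₆}, {ω₃, ω₅, ω₆}, {ω₄, ω₅, ω₆}, {ω₁, ω₂, ω₃, ω₄}, {ω₁, ω₂, ω₃, ω₅}, {ω₁, ω₂, ω₃, ω₆}, {ω₁, ω₂, ω₄, ω₅}, {ω₁, ω₂, ω₄, ω₆}, {ω₁, ω₂, ω₅, ω₆}, {ω₁, ω₃, ω₄, ω₅}, {ω₁, ω₃, ω₄, ω₆}, {ω₁, ω₃, ω₅, ω₆}, {ω₁, ω₄, ω₅, ω₆}, {ω₂, ω₃, ω₄, ω₅}, {ω₂, ω₃, ω₄, ω₆}, {ω₂, ω₃, ω₅, ω₆}, {ω₂, ω₄, ω₅, ω₆}, {ω₃, ω₄, ω₅, ω₆}, {ω₁, ω₂, ω₃, ω₄, ω₅}, {ω₁, ω₂, ω₃, ω₄, ω₆}, {ω₁, ω₂, ω₃, ω₅, ω₆}, {ω₁, ω₂, ω₄, ω₅, ω₆}, {ω₁, ω₃, ω₄, ω₅, ω₆}, {ω₂, ω₃, ω₄, ω₅, ω₆}, Ω }

Check:
Initial family (6 sets): { {}, {ω₁, ω₄}, {ω₄, ω₆}, {ω₅, ω₆}, {ω₁, ω₂, ω₄, ω₆}, Ω }.
Step 1 (8 new):
  {ω₃, ω₅}  = ᶜ of {ω₁, ω₂, ω₄, ω₆}
  {ω₁, ω₄, ω₆}  = {ω₁, ω₄} ∪ {ω₄, ω₆}
  {ω₄, ω₅, ω₆}  = {ω₅, ω₆} ∪ {ω₄, ω₆}
  {ω₁, ω₂, ω₃, ω₄}  = ᶜ of {ω₅, ω₆}
  {ω₁, ω₂, ω₃, ω₅}  = ᶜ of {ω₄, ω₆}
  {ω₁, ω₄, ω₅, ω₆}  = {ω₁, ω₄} ∪ {ω₅, ω₆}
  {ω₂, ω₃, ω₅, ω₆}  = ᶜ of {ω₁, ω₄}
  {ω₁, ω₂, ω₄, ω₅, ω₆}  = {ω₁, ω₂, ω₄, ω₆} ∪ {ω₅, ω₆}
  |family| = 14
Step 2 (12 new):
  {ω₃}  = ᶜ of {ω₁, ω₂, ω₄, ω₅, ω₆}
  {ω₂, ω₃}  = ᶜ of {ω₁, ω₄, ω₅, ω₆}
  {ω₁, ω₂, ω₃}  = ᶜ of {ω₄, ω₅, ω₆}
  {ω₂, ω₃, ω₅}  = ᶜ of {ω₁, ω₄, ω₆}
  {ω₃, ω₅, ω₆}  = {ω₅, ω₆} ∪ {ω₃, ω₅}
  {ω₁, ω₃, ω₄, ω₅}  = {ω₁, ω₄} ∪ {ω₃, ω₅}
  {ω₃, ω₄, ω₅, ω₆}  = {ω₃, ω₅} ∪ {ω₄, ω₆}
  {ω₁, ω₂, ω₃, ω₄, ω₅}  = {ω₁, ω₄} ∪ {ω₁, ω₂, ω₃, ω₅}
  {ω₁, ω₂, ω₃, ω₄, ω₆}  = {ω₁, ω₂, ω₄, ω₆} ∪ {ω₁, ω₂, ω₃, ω₄}
  {ω₁, ω₂, ω₃, ω₅, ω₆}  = {ω₅, ω₆} ∪ {ω₁, ω₂, ω₃, ω₅}
  {ω₁, ω₃, ω₄, ω₅, ω₆}  = {ω₁, ω₄, ω₅, ω₆} ∪ {ω₃, ω₅}
  {ω₂, ω₃, ω₄, ω₅, ω₆}  = {ω₄, ω₆} ∪ {ω₂, ω₃, ω₅, ω₆}
  |family| = 26
Step 3: +12 →
  {ω₁}  = ᶜ of {ω₂, ω₃, ω₄, ω₅, ω₆}
  {ω₂}  = ᶜ of {ω₁, ω₃, ω₄, ω₅, ω₆}
  {ω₄}  = ᶜ of {ω₁, ω₂, ω₃, ω₅, ω₆}
  {ω₅}  = ᶜ of {ω₁, ω₂, ω₃, ω₄, ω₆}
  {ω₆}  = ᶜ of {ω₁, ω₂, ω₃, ω₄, ω₅}
  {ω₁, ω₂}  = ᶜ of {ω₃, ω₄, ω₅, ω₆}
  {ω₂, ω₆}  = ᶜ of {ω₁, ω₃, ω₄, ω₅}
  {ω₁, ω₂, ω₄}  = ᶜ of {ω₃, ω₅, ω₆}
  {ω₁, ω₃, ω₄}  = {ω₁, ω₄} ∪ {ω₃}
  {ω₃, ω₄, ω₆}  = {ω₄, ω₆} ∪ {ω₃}
  {ω₁, ω₃, ω₄, ω₆}  = {ω₁, ω₄, ω₆} ∪ {ω₃}
  {ω₂, ω₃, ω₄, ω₆}  = {ω₄, ω₆} ∪ {ω₂, ω₃}
  |family| = 38
Step 4 adds 24:
  {ω₁, ω₃}  = {ω₃} ∪ {ω₁}
  {ω₁, ω₅}  = ᶜ of {ω₂, ω₃, ω₄, ω₆}
  {ω₁, ω₆}  = {ω₁} ∪ {ω₆}
  {ω₂, ω₄}  = {ω₂} ∪ {ω₄}
  {ω₂, ω₅}  = ᶜ of {ω₁, ω₃, ω₄, ω₆}
  {ω₃, ω₄}  = {ω₃} ∪ {ω₄}
  {ω₃, ω₆}  = {ω₃} ∪ {ω₆}
  {ω₄, ω₅}  = {ω₄} ∪ {ω₅}
  {ω₁, ω₂, ω₅}  = ᶜ of {ω₃, ω₄, ω₆}
  {ω₁, ω₂, ω₆}  = {ω₁, ω₂} ∪ {ω₂, ω₆}
  {ω₁, ω₃, ω₅}  = {ω₃, ω₅} ∪ {ω₁}
  {ω₁, ω₄, ω₅}  = {ω₁, ω₄} ∪ {ω₅}
  {ω₁, ω₅, ω₆}  = {ω₁} ∪ {ω₅, ω₆}
  {ω₂, ω₃, ω₄}  = {ω₂, ω₃} ∪ {ω₄}
  {ω₂, ω₃, ω₆}  = {ω₂, ω₆} ∪ {ω₃}
  {ω₂, ω₄, ω₆}  = {ω₂} ∪ {ω₄, ω₆}
  {ω₂, ω₅, ω₆}  = ᶜ of {ω₁, ω₃, ω₄}
  {ω₃, ω₄, ω₅}  = {ω₃, ω₅} ∪ {ω₄}
  {ω₁, ω₂, ω₃, ω₆}  = {ω₁, ω₂, ω₃} ∪ {ω₂, ω₆}
  {ω₁, ω₂, ω₄, ω₅}  = {ω₁, ω₂, ω₄} ∪ {ω₅}
  {ω₁, ω₂, ω₅, ω₆}  = {ω₁, ω₂} ∪ {ω₅, ω₆}
  {ω₁, ω₃, ω₅, ω₆}  = {ω₁} ∪ {ω₃, ω₅, ω₆}
  {ω₂, ω₃, ω₄, ω₅}  = {ω₄} ∪ {ω₂, ω₃, ω₅}
  {ω₂, ω₄, ω₅, ω₆}  = {ω₂} ∪ {ω₄, ω₅, ω₆}
  |family| = 62
Step 5 adds 2:
  {ω₁, ω₃, ω₆}  = {ω₁, ω₆} ∪ {ω₁, ω₃}
  {ω₂, ω₄, ω₅}  = {ω₂, ω₅} ∪ {ω₄, ω₅}
  |family| = 64
After Step 6 the family is unchanged; done.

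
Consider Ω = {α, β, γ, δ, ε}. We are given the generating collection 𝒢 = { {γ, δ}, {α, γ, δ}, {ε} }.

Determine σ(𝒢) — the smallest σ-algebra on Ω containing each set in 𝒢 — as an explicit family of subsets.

Take S₀ = 𝒢 ∪ {∅, Ω} = { {}, {ε}, {γ, δ}, {α, γ, δ}, Ω }.
Step 1 adds 5:
  {β, ε}  = {α, γ, δ}ᶜ
  {α, β, ε}  = {γ, δ}ᶜ
  {γ, δ, ε}  = {γ, δ} ∪ {ε}
  {α, β, γ, δ}  = {ε}ᶜ
  {α, γ, δ, ε}  = {α, γ, δ} ∪ {ε}
  [10 total]
Step 2. New:
  {β}  = {α, γ, δ, ε}ᶜ
  {α, β}  = {γ, δ, ε}ᶜ
  {β, γ, δ, ε}  = {β, ε} ∪ {γ, δ, ε}
  [13 total]
Step 3: 2 new —
  {α}  = {β, γ, δ, ε}ᶜ
  {β, γ, δ}  = {γ, δ} ∪ {β}
  [15 total]
Step 4. New:
  {α, ε}  = {β, γ, δ}ᶜ
  [16 total]
Step 5: closed — nothing new.

Hence σ(𝒢) has 16 members: { {}, {α}, {β}, {ε}, {α, β}, {α, ε}, {β, ε}, {γ, δ}, {α, β, ε}, {α, γ, δ}, {β, γ, δ}, {γ, δ, ε}, {α, β, γ, δ}, {α, γ, δ, ε}, {β, γ, δ, ε}, Ω }.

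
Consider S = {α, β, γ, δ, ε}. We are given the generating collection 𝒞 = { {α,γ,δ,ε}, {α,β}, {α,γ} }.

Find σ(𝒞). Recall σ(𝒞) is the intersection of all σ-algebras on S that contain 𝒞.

Begin from { ∅, {α,β}, {α,γ}, {α,γ,δ,ε}, S } (that is, 𝒞 plus ∅ and S).
Iteration 1: +4 →
  {β}  = ᶜ of {α,γ,δ,ε}
  {α,β,γ}  = {α,β} ∪ {α,γ}
  {β,δ,ε}  = ᶜ of {α,γ}
  {γ,δ,ε}  = ᶜ of {α,β}
  |family| = 9
Iteration 2 (3 new):
  {δ,ε}  = ᶜ of {α,β,γ}
  {α,β,δ,ε}  = {α,β} ∪ {β,δ,ε}
  {β,γ,δ,ε}  = {γ,δ,ε} ∪ {β}
  |family| = 12
Iteration 3: +2 →
  {α}  = ᶜ of {β,γ,δ,ε}
  {γ}  = ᶜ of {α,β,δ,ε}
  |family| = 14
Iteration 4 adds 2:
  {β,γ}  = {γ} ∪ {β}
  {α,δ,ε}  = {δ,ε} ∪ {α}
  |family| = 16
Iteration 5: stable.

Therefore σ(𝒞) = { ∅, {α}, {β}, {γ}, {α,β}, {α,γ}, {β,γ}, {δ,ε}, {α,β,γ}, {α,δ,ε}, {β,δ,ε}, {γ,δ,ε}, {α,β,δ,ε}, {α,γ,δ,ε}, {β,γ,δ,ε}, S } (|σ(𝒞)| = 16).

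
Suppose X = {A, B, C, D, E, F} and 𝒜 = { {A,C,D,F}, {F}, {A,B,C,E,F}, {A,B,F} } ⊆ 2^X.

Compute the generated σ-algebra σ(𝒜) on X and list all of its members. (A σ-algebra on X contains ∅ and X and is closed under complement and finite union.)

Answer: σ(𝒜) = { {}, {A}, {B}, {C}, {D}, {E}, {F}, {A,B}, {A,C}, {A,D}, {A,E}, {A,F}, {B,C}, {B,D}, {B,E}, {B,F}, {C,D}, {C,E}, {C,F}, {D,E}, {D,F}, {E,F}, {A,B,C}, {A,B,D}, {A,B,E}, {A,B,F}, {A,C,D}, {A,C,E}, {A,C,F}, {A,D,E}, {A,D,F}, {A,E,F}, {B,C,D}, {B,C,E}, {B,C,F}, {B,D,E}, {B,D,F}, {B,E,F}, {C,D,E}, {C,D,F}, {C,E,F}, {D,E,F}, {A,B,C,D}, {A,B,C,E}, {A,B,C,F}, {A,B,D,E}, {A,B,D,F}, {A,B,E,F}, {A,C,D,E}, {A,C,D,F}, {A,C,E,F}, {A,D,E,F}, {B,C,D,E}, {B,C,D,F}, {B,C,E,F}, {B,D,E,F}, {C,D,E,F}, {A,B,C,D,E}, {A,B,C,D,F}, {A,B,C,E,F}, {A,B,D,E,F}, {A,C,D,E,F}, {B,C,D,E,F}, X }

Derivation:
Take S₀ = 𝒜 ∪ {∅, X} = { {}, {F}, {A,B,F}, {A,C,D,F}, {A,B,C,E,F}, X }.
Round 1: 5 new —
  {D}  = {A,B,C,E,F}ᶜ
  {B,E}  = {A,C,D,F}ᶜ
  {C,D,E}  = {A,B,F}ᶜ
  {A,B,C,D,E}  = {F}ᶜ
  {A,B,C,D,F}  = {A,C,D,F} ∪ {A,B,F}
  |family| = 11
Round 2. New:
  {E}  = {A,B,C,D,F}ᶜ
  {D,F}  = {F} ∪ {D}
  {B,D,E}  = {B,E} ∪ {D}
  {B,E,F}  = {B,E} ∪ {F}
  {A,B,D,F}  = {D} ∪ {A,B,F}
  {A,B,E,F}  = {B,E} ∪ {A,B,F}
  {B,C,D,E}  = {B,E} ∪ {C,D,E}
  {C,D,E,F}  = {C,D,E} ∪ {F}
  {A,C,D,E,F}  = {C,D,E} ∪ {A,C,D,F}
  |family| = 20
Round 3: +14 →
  {B}  = {A,C,D,E,F}ᶜ
  {A,B}  = {C,D,E,F}ᶜ
  {A,F}  = {B,C,D,E}ᶜ
  {C,D}  = {A,B,E,F}ᶜ
  {C,E}  = {A,B,D,F}ᶜ
  {D,E}  = {E} ∪ {D}
  {E,F}  = {F} ∪ {E}
  {A,C,D}  = {B,E,F}ᶜ
  {A,C,F}  = {B,D,E}ᶜ
  {D,E,F}  = {D,F} ∪ {E}
  {A,B,C,E}  = {D,F}ᶜ
  {B,D,E,F}  = {B,E} ∪ {D,F}
  {A,B,D,E,F}  = {B,E} ∪ {A,B,D,F}
  {B,C,D,E,F}  = {B,E} ∪ {C,D,E,F}
  |family| = 34
Round 4 adds 22:
  {A}  = {B,C,D,E,F}ᶜ
  {C}  = {A,B,D,E,F}ᶜ
  {A,C}  = {B,D,E,F}ᶜ
  {B,D}  = {B} ∪ {D}
  {B,F}  = {B} ∪ {F}
  {A,B,C}  = {D,E,F}ᶜ
  {A,B,D}  = {A,B} ∪ {D}
  {A,B,E}  = {B,E} ∪ {A,B}
  {A,D,F}  = {A,F} ∪ {D}
  {A,E,F}  = {E,F} ∪ {A,F}
  {B,C,D}  = {C,D} ∪ {B}
  {B,C,E}  = {B,E} ∪ {C,E}
  {B,D,F}  = {B} ∪ {D,F}
  {C,D,F}  = {C,D} ∪ {F}
  {C,E,F}  = {E,F} ∪ {C,E}
  {A,B,C,D}  = {E,F}ᶜ
  {A,B,C,F}  = {D,E}ᶜ
  {A,B,D,E}  = {A,B} ∪ {D,E}
  {A,C,D,E}  = {C,D,E} ∪ {A,C,D}
  {A,C,E,F}  = {E,F} ∪ {A,C,F}
  {A,D,E,F}  = {A,F} ∪ {D,E}
  {B,C,E,F}  = {B,E,F} ∪ {C,E}
  |family| = 56
Round 5: +8 →
  {A,D}  = {B,C,E,F}ᶜ
  {A,E}  = {E} ∪ {A}
  {B,C}  = {A,D,E,F}ᶜ
  {C,F}  = {A,B,D,E}ᶜ
  {A,C,E}  = {B,D,F}ᶜ
  {A,D,E}  = {D,E} ∪ {A}
  {B,C,F}  = {B,F} ∪ {C}
  {B,C,D,F}  = {B,D,F} ∪ {C,D}
  |family| = 64
After Round 6 the family is unchanged; done.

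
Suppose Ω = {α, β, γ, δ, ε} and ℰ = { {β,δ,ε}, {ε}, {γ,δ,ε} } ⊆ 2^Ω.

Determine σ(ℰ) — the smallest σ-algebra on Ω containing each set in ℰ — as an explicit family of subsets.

σ(ℰ) = { {}, {α}, {β}, {γ}, {δ}, {ε}, {α,β}, {α,γ}, {α,δ}, {α,ε}, {β,γ}, {β,δ}, {β,ε}, {γ,δ}, {γ,ε}, {δ,ε}, {α,β,γ}, {α,β,δ}, {α,β,ε}, {α,γ,δ}, {α,γ,ε}, {α,δ,ε}, {β,γ,δ}, {β,γ,ε}, {β,δ,ε}, {γ,δ,ε}, {α,β,γ,δ}, {α,β,γ,ε}, {α,β,δ,ε}, {α,γ,δ,ε}, {β,γ,δ,ε}, Ω }

Derivation:
Begin from { {}, {ε}, {β,δ,ε}, {γ,δ,ε}, Ω } (that is, ℰ plus ∅ and Ω).
Round 1. New:
  {α,β}  = Ω∖{γ,δ,ε}
  {α,γ}  = Ω∖{β,δ,ε}
  {α,β,γ,δ}  = Ω∖{ε}
  {β,γ,δ,ε}  = {γ,δ,ε} ∪ {β,δ,ε}
  (now 9)
Round 2 (6 new):
  {α}  = Ω∖{β,γ,δ,ε}
  {α,β,γ}  = {α,β} ∪ {α,γ}
  {α,β,ε}  = {α,β} ∪ {ε}
  {α,γ,ε}  = {ε} ∪ {α,γ}
  {α,β,δ,ε}  = {α,β} ∪ {β,δ,ε}
  {α,γ,δ,ε}  = {γ,δ,ε} ∪ {α,γ}
  (now 15)
Round 3: 7 new —
  {β}  = Ω∖{α,γ,δ,ε}
  {γ}  = Ω∖{α,β,δ,ε}
  {α,ε}  = {ε} ∪ {α}
  {β,δ}  = Ω∖{α,γ,ε}
  {γ,δ}  = Ω∖{α,β,ε}
  {δ,ε}  = Ω∖{α,β,γ}
  {α,β,γ,ε}  = {α,β,ε} ∪ {α,β,γ}
  (now 22)
Round 4. New:
  {δ}  = Ω∖{α,β,γ,ε}
  {β,γ}  = {β} ∪ {γ}
  {β,ε}  = {β} ∪ {ε}
  {γ,ε}  = {ε} ∪ {γ}
  {α,β,δ}  = {β,δ} ∪ {α,β}
  {α,γ,δ}  = {γ,δ} ∪ {α,γ}
  {α,δ,ε}  = {δ,ε} ∪ {α,ε}
  {β,γ,δ}  = Ω∖{α,ε}
  (now 30)
Round 5 adds 2:
  {α,δ}  = {δ} ∪ {α}
  {β,γ,ε}  = {β,ε} ∪ {γ}
  (now 32)
After Round 6 the family is unchanged; done.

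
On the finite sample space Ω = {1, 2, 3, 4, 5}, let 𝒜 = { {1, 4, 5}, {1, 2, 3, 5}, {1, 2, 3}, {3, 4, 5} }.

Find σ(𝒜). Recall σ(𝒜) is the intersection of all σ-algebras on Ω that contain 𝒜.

Seed the family with 𝒜 together with ∅ and Ω: { {}, {1, 2, 3}, {1, 4, 5}, {3, 4, 5}, {1, 2, 3, 5}, Ω }.
Pass 1: 5 new —
  {4}  = complement {1, 2, 3, 5}
  {1, 2}  = complement {3, 4, 5}
  {2, 3}  = complement {1, 4, 5}
  {4, 5}  = complement {1, 2, 3}
  {1, 3, 4, 5}  = {1, 4, 5} ∪ {3, 4, 5}
  |family| = 11
Pass 2 adds 6:
  {2}  = complement {1, 3, 4, 5}
  {1, 2, 4}  = {1, 2} ∪ {4}
  {2, 3, 4}  = {2, 3} ∪ {4}
  {1, 2, 3, 4}  = {1, 2, 3} ∪ {4}
  {1, 2, 4, 5}  = {1, 4, 5} ∪ {1, 2}
  {2, 3, 4, 5}  = {3, 4, 5} ∪ {2, 3}
  |family| = 17
Pass 3. New:
  {1}  = complement {2, 3, 4, 5}
  {3}  = complement {1, 2, 4, 5}
  {5}  = complement {1, 2, 3, 4}
  {1, 5}  = complement {2, 3, 4}
  {2, 4}  = {4} ∪ {2}
  {3, 5}  = complement {1, 2, 4}
  {2, 4, 5}  = {4, 5} ∪ {2}
  |family| = 24
Pass 4 adds 7:
  {1, 3}  = complement {2, 4, 5}
  {1, 4}  = {4} ∪ {1}
  {2, 5}  = {2} ∪ {5}
  {3, 4}  = {3} ∪ {4}
  {1, 2, 5}  = {1, 2} ∪ {5}
  {1, 3, 5}  = complement {2, 4}
  {2, 3, 5}  = {2} ∪ {3, 5}
  |family| = 31
Pass 5: +1 →
  {1, 3, 4}  = complement {2, 5}
  |family| = 32
Pass 6: no new sets; the family is a σ-algebra.

Hence σ(𝒜) has 32 members: { {}, {1}, {2}, {3}, {4}, {5}, {1, 2}, {1, 3}, {1, 4}, {1, 5}, {2, 3}, {2, 4}, {2, 5}, {3, 4}, {3, 5}, {4, 5}, {1, 2, 3}, {1, 2, 4}, {1, 2, 5}, {1, 3, 4}, {1, 3, 5}, {1, 4, 5}, {2, 3, 4}, {2, 3, 5}, {2, 4, 5}, {3, 4, 5}, {1, 2, 3, 4}, {1, 2, 3, 5}, {1, 2, 4, 5}, {1, 3, 4, 5}, {2, 3, 4, 5}, Ω }.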